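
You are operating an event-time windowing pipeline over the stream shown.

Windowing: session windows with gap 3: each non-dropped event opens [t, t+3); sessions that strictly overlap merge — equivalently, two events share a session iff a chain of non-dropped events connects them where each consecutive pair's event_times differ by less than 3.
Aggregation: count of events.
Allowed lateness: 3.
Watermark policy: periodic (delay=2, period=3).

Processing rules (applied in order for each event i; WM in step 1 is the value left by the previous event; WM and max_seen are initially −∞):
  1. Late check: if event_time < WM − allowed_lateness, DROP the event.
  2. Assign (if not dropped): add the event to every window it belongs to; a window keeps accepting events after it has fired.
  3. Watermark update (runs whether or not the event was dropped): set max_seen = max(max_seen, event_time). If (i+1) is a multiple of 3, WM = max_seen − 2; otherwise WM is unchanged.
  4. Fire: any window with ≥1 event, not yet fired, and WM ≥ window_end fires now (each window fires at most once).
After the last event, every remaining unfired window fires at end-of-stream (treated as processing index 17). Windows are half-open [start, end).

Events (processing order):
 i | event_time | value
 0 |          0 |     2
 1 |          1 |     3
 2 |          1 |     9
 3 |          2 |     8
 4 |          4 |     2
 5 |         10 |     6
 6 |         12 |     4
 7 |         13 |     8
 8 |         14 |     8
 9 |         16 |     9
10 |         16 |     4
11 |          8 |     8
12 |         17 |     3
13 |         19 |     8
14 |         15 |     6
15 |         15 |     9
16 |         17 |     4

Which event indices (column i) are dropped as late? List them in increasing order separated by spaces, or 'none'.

i=0 t=0 v=2: → [0,3); WM=−∞
i=1 t=1 v=3: → [0,4); WM=−∞
i=2 t=1 v=9: → [0,4); WM=-1
i=3 t=2 v=8: → [0,5); WM=-1
i=4 t=4 v=2: → [0,7); WM=-1
i=5 t=10 v=6: → [10,13); WM=8
i=6 t=12 v=4: → [10,15); WM=8
i=7 t=13 v=8: → [10,16); WM=8
i=8 t=14 v=8: → [10,17); WM=12
i=9 t=16 v=9: → [10,19); WM=12
i=10 t=16 v=4: → [10,19); WM=12
i=11 t=8 v=8: DROP (t<12-3); WM=14
i=12 t=17 v=3: → [10,20); WM=14
i=13 t=19 v=8: → [10,22); WM=14
i=14 t=15 v=6: → [10,22); WM=17
i=15 t=15 v=9: → [10,22); WM=17
i=16 t=17 v=4: → [10,22); WM=17

11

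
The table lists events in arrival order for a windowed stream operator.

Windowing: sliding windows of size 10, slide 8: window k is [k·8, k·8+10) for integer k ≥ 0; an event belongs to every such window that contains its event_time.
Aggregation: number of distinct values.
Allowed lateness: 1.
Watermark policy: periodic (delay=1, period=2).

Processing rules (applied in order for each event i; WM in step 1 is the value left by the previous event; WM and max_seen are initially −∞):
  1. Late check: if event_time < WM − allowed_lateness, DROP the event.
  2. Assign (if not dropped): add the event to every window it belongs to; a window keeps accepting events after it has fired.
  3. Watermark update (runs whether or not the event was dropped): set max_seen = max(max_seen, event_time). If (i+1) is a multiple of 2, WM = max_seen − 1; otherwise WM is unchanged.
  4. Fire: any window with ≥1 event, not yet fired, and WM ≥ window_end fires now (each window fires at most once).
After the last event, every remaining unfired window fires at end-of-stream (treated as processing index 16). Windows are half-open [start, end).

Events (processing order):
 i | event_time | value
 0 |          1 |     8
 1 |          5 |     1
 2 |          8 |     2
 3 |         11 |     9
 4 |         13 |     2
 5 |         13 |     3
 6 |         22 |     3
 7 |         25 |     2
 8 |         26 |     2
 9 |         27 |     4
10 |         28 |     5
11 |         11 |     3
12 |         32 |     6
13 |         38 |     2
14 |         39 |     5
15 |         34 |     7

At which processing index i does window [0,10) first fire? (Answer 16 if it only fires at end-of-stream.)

3

i=0 t=1 v=8: → [0,10); WM=−∞
i=1 t=5 v=1: → [0,10); WM=4
i=2 t=8 v=2: → [8,18),[0,10); WM=4
i=3 t=11 v=9: → [8,18); WM=10; [0,10) fires=3
i=4 t=13 v=2: → [8,18); WM=10
i=5 t=13 v=3: → [8,18); WM=12
i=6 t=22 v=3: → [16,26); WM=12
i=7 t=25 v=2: → [24,34),[16,26); WM=24; [8,18) fires=3
i=8 t=26 v=2: → [24,34); WM=24
i=9 t=27 v=4: → [24,34); WM=26; [16,26) fires=2
i=10 t=28 v=5: → [24,34); WM=26
i=11 t=11 v=3: DROP (t<26-1); WM=27
i=12 t=32 v=6: → [32,42),[24,34); WM=27
i=13 t=38 v=2: → [32,42); WM=37; [24,34) fires=4
i=14 t=39 v=5: → [32,42); WM=37
i=15 t=34 v=7: DROP (t<37-1); WM=38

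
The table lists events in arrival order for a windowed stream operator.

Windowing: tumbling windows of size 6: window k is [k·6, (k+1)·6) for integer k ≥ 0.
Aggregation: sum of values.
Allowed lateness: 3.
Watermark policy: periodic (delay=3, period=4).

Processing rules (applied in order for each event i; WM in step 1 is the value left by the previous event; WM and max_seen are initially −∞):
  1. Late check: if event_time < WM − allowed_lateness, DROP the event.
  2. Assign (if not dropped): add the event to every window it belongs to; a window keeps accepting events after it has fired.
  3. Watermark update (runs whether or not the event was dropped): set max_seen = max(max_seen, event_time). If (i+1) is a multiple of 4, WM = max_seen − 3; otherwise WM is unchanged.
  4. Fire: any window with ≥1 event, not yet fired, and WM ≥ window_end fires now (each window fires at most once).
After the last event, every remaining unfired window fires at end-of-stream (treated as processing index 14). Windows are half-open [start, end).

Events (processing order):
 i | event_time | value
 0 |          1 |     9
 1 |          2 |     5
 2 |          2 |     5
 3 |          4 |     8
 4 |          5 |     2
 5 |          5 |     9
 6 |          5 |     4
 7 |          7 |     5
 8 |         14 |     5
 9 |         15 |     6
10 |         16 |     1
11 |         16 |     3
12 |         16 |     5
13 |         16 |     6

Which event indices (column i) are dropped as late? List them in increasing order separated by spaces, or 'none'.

i=0 t=1 v=9: → [0,6); WM=−∞
i=1 t=2 v=5: → [0,6); WM=−∞
i=2 t=2 v=5: → [0,6); WM=−∞
i=3 t=4 v=8: → [0,6); WM=1
i=4 t=5 v=2: → [0,6); WM=1
i=5 t=5 v=9: → [0,6); WM=1
i=6 t=5 v=4: → [0,6); WM=1
i=7 t=7 v=5: → [6,12); WM=4
i=8 t=14 v=5: → [12,18); WM=4
i=9 t=15 v=6: → [12,18); WM=4
i=10 t=16 v=1: → [12,18); WM=4
i=11 t=16 v=3: → [12,18); WM=13; [0,6) fires=42 [6,12) fires=5
i=12 t=16 v=5: → [12,18); WM=13
i=13 t=16 v=6: → [12,18); WM=13

none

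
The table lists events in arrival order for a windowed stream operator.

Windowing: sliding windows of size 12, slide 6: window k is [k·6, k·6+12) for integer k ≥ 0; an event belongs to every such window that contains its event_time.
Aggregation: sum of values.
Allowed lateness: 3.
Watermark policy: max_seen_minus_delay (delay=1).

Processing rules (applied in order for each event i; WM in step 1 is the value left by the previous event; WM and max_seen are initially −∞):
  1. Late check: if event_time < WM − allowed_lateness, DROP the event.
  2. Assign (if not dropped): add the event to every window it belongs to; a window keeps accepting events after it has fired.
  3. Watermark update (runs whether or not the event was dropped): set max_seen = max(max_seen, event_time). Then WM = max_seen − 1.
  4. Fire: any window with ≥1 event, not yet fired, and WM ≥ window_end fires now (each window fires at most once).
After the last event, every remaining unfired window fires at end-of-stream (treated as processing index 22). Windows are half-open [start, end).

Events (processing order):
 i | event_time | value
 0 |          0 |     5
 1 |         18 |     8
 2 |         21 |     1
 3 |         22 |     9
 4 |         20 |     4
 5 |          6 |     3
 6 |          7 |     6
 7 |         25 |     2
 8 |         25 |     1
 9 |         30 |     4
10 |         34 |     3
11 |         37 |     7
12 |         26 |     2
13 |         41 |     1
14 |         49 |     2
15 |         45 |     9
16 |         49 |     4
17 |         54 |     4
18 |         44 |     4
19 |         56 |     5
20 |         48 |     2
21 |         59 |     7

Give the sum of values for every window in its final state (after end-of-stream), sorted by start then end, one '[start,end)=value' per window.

i=0 t=0 v=5: → [0,12); WM=-1
i=1 t=18 v=8: → [18,30),[12,24); WM=17; [0,12) fires=5
i=2 t=21 v=1: → [18,30),[12,24); WM=20
i=3 t=22 v=9: → [18,30),[12,24); WM=21
i=4 t=20 v=4: → [18,30),[12,24); WM=21
i=5 t=6 v=3: DROP (t<21-3); WM=21
i=6 t=7 v=6: DROP (t<21-3); WM=21
i=7 t=25 v=2: → [24,36),[18,30); WM=24; [12,24) fires=22
i=8 t=25 v=1: → [24,36),[18,30); WM=24
i=9 t=30 v=4: → [30,42),[24,36); WM=29
i=10 t=34 v=3: → [30,42),[24,36); WM=33; [18,30) fires=25
i=11 t=37 v=7: → [36,48),[30,42); WM=36; [24,36) fires=10
i=12 t=26 v=2: DROP (t<36-3); WM=36
i=13 t=41 v=1: → [36,48),[30,42); WM=40
i=14 t=49 v=2: → [48,60),[42,54); WM=48; [30,42) fires=15 [36,48) fires=8
i=15 t=45 v=9: → [42,54),[36,48); WM=48
i=16 t=49 v=4: → [48,60),[42,54); WM=48
i=17 t=54 v=4: → [54,66),[48,60); WM=53
i=18 t=44 v=4: DROP (t<53-3); WM=53
i=19 t=56 v=5: → [54,66),[48,60); WM=55; [42,54) fires=15
i=20 t=48 v=2: DROP (t<55-3); WM=55
i=21 t=59 v=7: → [54,66),[48,60); WM=58

[0,12)=5 [12,24)=22 [18,30)=25 [24,36)=10 [30,42)=15 [36,48)=17 [42,54)=15 [48,60)=22 [54,66)=16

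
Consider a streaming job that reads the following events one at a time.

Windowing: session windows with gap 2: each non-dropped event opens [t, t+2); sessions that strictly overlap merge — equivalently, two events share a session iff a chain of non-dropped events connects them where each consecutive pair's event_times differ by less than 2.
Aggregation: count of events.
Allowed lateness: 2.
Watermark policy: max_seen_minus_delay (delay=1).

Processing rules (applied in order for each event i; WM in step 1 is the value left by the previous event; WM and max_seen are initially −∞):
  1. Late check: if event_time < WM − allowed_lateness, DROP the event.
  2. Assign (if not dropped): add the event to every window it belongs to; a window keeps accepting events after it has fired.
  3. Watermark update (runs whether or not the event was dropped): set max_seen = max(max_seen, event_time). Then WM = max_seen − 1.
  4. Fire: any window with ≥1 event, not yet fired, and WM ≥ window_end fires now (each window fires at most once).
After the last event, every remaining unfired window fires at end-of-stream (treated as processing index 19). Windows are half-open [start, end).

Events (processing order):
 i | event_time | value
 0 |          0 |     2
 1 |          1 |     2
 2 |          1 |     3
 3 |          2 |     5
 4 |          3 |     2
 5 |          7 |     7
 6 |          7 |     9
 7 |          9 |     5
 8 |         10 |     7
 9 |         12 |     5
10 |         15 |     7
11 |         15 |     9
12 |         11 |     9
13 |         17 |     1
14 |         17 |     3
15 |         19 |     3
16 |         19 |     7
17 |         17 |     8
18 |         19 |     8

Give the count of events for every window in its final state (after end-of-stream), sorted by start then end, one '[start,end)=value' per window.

i=0 t=0 v=2: → [0,2); WM=-1
i=1 t=1 v=2: → [0,3); WM=0
i=2 t=1 v=3: → [0,3); WM=0
i=3 t=2 v=5: → [0,4); WM=1
i=4 t=3 v=2: → [0,5); WM=2
i=5 t=7 v=7: → [7,9); WM=6
i=6 t=7 v=9: → [7,9); WM=6
i=7 t=9 v=5: → [9,11); WM=8
i=8 t=10 v=7: → [9,12); WM=9
i=9 t=12 v=5: → [12,14); WM=11
i=10 t=15 v=7: → [15,17); WM=14
i=11 t=15 v=9: → [15,17); WM=14
i=12 t=11 v=9: DROP (t<14-2); WM=14
i=13 t=17 v=1: → [17,19); WM=16
i=14 t=17 v=3: → [17,19); WM=16
i=15 t=19 v=3: → [19,21); WM=18
i=16 t=19 v=7: → [19,21); WM=18
i=17 t=17 v=8: → [17,19); WM=18
i=18 t=19 v=8: → [19,21); WM=18

[0,5)=5 [7,9)=2 [9,12)=2 [12,14)=1 [15,17)=2 [17,19)=3 [19,21)=3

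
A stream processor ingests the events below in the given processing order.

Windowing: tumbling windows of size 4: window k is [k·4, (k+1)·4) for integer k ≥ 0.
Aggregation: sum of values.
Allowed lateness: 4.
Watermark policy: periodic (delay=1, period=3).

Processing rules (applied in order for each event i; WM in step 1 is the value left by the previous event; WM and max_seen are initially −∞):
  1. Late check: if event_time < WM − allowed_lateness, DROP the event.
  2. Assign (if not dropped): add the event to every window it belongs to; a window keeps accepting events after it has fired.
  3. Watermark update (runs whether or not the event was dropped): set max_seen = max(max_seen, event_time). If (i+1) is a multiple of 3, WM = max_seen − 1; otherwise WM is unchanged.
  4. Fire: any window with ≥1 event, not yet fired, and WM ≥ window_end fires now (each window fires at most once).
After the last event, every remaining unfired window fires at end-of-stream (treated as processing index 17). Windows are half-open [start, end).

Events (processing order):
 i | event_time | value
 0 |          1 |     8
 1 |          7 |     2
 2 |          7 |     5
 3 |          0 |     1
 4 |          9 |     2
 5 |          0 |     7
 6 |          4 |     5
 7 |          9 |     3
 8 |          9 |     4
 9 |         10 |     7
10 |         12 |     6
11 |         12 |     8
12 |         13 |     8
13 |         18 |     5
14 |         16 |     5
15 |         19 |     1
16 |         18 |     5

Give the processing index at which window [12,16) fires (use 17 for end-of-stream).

i=0 t=1 v=8: → [0,4); WM=−∞
i=1 t=7 v=2: → [4,8); WM=−∞
i=2 t=7 v=5: → [4,8); WM=6; [0,4) fires=8
i=3 t=0 v=1: DROP (t<6-4); WM=6
i=4 t=9 v=2: → [8,12); WM=6
i=5 t=0 v=7: DROP (t<6-4); WM=8; [4,8) fires=7
i=6 t=4 v=5: → [4,8); WM=8
i=7 t=9 v=3: → [8,12); WM=8
i=8 t=9 v=4: → [8,12); WM=8
i=9 t=10 v=7: → [8,12); WM=8
i=10 t=12 v=6: → [12,16); WM=8
i=11 t=12 v=8: → [12,16); WM=11
i=12 t=13 v=8: → [12,16); WM=11
i=13 t=18 v=5: → [16,20); WM=11
i=14 t=16 v=5: → [16,20); WM=17; [8,12) fires=16 [12,16) fires=22
i=15 t=19 v=1: → [16,20); WM=17
i=16 t=18 v=5: → [16,20); WM=17

14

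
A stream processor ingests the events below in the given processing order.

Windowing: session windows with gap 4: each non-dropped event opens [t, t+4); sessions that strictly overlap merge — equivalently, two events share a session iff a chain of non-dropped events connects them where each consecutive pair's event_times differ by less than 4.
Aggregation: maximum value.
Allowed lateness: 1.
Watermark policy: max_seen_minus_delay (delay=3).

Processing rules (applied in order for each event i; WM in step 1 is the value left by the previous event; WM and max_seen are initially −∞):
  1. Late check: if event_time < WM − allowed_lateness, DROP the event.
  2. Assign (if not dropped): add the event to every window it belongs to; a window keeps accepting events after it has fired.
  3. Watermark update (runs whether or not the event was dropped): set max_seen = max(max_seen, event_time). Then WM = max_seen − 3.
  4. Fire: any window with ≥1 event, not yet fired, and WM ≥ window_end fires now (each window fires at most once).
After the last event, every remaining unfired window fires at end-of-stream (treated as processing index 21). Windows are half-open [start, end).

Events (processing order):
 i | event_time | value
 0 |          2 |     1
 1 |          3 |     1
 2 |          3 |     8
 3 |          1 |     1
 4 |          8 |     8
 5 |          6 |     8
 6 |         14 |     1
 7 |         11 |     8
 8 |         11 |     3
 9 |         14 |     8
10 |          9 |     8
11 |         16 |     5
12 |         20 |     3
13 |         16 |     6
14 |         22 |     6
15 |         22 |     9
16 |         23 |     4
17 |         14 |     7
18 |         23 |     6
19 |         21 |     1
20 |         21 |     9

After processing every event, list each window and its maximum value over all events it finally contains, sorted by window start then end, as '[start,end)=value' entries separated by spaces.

i=0 t=2 v=1: → [2,6); WM=-1
i=1 t=3 v=1: → [2,7); WM=0
i=2 t=3 v=8: → [2,7); WM=0
i=3 t=1 v=1: → [1,7); WM=0
i=4 t=8 v=8: → [8,12); WM=5
i=5 t=6 v=8: → [1,12); WM=5
i=6 t=14 v=1: → [14,18); WM=11
i=7 t=11 v=8: → [1,18); WM=11
i=8 t=11 v=3: → [1,18); WM=11
i=9 t=14 v=8: → [1,18); WM=11
i=10 t=9 v=8: DROP (t<11-1); WM=11
i=11 t=16 v=5: → [1,20); WM=13
i=12 t=20 v=3: → [20,24); WM=17
i=13 t=16 v=6: → [1,20); WM=17
i=14 t=22 v=6: → [20,26); WM=19
i=15 t=22 v=9: → [20,26); WM=19
i=16 t=23 v=4: → [20,27); WM=20
i=17 t=14 v=7: DROP (t<20-1); WM=20
i=18 t=23 v=6: → [20,27); WM=20
i=19 t=21 v=1: → [20,27); WM=20
i=20 t=21 v=9: → [20,27); WM=20

[1,20)=8 [20,27)=9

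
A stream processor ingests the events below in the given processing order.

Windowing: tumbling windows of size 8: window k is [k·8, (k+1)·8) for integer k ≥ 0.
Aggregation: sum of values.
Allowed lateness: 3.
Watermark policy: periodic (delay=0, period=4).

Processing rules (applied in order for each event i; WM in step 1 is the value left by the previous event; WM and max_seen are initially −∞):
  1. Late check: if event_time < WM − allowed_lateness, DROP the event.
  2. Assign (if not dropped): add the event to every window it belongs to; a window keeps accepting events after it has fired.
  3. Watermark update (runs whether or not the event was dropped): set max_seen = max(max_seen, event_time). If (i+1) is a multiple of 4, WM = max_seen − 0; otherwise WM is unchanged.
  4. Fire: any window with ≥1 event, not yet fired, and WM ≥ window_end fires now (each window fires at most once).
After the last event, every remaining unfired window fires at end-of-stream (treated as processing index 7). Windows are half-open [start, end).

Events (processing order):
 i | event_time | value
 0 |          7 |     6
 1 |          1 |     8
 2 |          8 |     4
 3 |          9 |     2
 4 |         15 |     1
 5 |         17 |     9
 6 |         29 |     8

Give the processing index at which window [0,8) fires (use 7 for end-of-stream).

3

i=0 t=7 v=6: → [0,8); WM=−∞
i=1 t=1 v=8: → [0,8); WM=−∞
i=2 t=8 v=4: → [8,16); WM=−∞
i=3 t=9 v=2: → [8,16); WM=9; [0,8) fires=14
i=4 t=15 v=1: → [8,16); WM=9
i=5 t=17 v=9: → [16,24); WM=9
i=6 t=29 v=8: → [24,32); WM=9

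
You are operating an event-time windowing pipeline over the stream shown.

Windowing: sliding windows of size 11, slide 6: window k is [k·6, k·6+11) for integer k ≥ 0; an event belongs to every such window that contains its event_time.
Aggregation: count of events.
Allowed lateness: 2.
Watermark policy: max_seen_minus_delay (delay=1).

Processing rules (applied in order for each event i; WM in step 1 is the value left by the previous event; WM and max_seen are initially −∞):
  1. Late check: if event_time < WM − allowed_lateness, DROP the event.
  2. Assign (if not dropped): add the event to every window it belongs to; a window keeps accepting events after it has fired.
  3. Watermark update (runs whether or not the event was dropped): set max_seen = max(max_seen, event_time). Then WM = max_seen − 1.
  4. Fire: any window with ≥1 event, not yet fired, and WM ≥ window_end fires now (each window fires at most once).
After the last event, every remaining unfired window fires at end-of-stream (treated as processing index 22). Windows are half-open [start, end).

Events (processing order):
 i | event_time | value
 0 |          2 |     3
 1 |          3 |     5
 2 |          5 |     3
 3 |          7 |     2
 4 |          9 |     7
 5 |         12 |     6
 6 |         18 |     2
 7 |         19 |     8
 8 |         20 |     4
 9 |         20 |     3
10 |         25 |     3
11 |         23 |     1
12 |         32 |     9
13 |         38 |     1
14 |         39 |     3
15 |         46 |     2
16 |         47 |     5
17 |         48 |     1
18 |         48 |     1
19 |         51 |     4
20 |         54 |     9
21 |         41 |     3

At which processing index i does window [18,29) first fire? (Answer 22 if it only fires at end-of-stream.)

12

i=0 t=2 v=3: → [0,11); WM=1
i=1 t=3 v=5: → [0,11); WM=2
i=2 t=5 v=3: → [0,11); WM=4
i=3 t=7 v=2: → [6,17),[0,11); WM=6
i=4 t=9 v=7: → [6,17),[0,11); WM=8
i=5 t=12 v=6: → [12,23),[6,17); WM=11; [0,11) fires=5
i=6 t=18 v=2: → [18,29),[12,23); WM=17; [6,17) fires=3
i=7 t=19 v=8: → [18,29),[12,23); WM=18
i=8 t=20 v=4: → [18,29),[12,23); WM=19
i=9 t=20 v=3: → [18,29),[12,23); WM=19
i=10 t=25 v=3: → [24,35),[18,29); WM=24; [12,23) fires=5
i=11 t=23 v=1: → [18,29); WM=24
i=12 t=32 v=9: → [30,41),[24,35); WM=31; [18,29) fires=6
i=13 t=38 v=1: → [36,47),[30,41); WM=37; [24,35) fires=2
i=14 t=39 v=3: → [36,47),[30,41); WM=38
i=15 t=46 v=2: → [42,53),[36,47); WM=45; [30,41) fires=3
i=16 t=47 v=5: → [42,53); WM=46
i=17 t=48 v=1: → [48,59),[42,53); WM=47; [36,47) fires=3
i=18 t=48 v=1: → [48,59),[42,53); WM=47
i=19 t=51 v=4: → [48,59),[42,53); WM=50
i=20 t=54 v=9: → [54,65),[48,59); WM=53; [42,53) fires=5
i=21 t=41 v=3: DROP (t<53-2); WM=53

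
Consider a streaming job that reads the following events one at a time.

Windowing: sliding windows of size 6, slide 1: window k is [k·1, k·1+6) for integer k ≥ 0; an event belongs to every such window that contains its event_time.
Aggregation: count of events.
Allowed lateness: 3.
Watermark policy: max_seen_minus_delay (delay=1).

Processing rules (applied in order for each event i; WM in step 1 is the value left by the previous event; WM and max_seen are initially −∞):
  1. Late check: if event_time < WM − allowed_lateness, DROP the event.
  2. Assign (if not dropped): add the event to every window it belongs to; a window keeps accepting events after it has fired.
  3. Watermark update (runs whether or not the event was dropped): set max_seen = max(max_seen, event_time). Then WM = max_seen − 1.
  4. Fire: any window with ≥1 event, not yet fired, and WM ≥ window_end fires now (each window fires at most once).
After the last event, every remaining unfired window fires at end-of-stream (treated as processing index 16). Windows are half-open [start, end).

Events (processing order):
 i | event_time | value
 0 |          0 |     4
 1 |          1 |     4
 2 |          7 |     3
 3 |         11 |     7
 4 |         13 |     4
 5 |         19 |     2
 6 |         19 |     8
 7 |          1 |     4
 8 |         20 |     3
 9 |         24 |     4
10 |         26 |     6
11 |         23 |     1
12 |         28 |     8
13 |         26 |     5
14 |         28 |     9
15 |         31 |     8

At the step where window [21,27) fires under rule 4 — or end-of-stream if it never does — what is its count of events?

i=0 t=0 v=4: → [0,6); WM=-1
i=1 t=1 v=4: → [1,7),[0,6); WM=0
i=2 t=7 v=3: → [7,13),[6,12),[5,11),[4,10),[3,9),[2,8); WM=6; [0,6) fires=2
i=3 t=11 v=7: → [11,17),[10,16),[9,15),[8,14),[7,13),[6,12); WM=10; [1,7) fires=1 [2,8) fires=1 [3,9) fires=1 [4,10) fires=1
i=4 t=13 v=4: → [13,19),[12,18),[11,17),[10,16),[9,15),[8,14); WM=12; [5,11) fires=1 [6,12) fires=2
i=5 t=19 v=2: → [19,25),[18,24),[17,23),[16,22),[15,21),[14,20); WM=18; [7,13) fires=2 [8,14) fires=2 [9,15) fires=2 [10,16) fires=2 [11,17) fires=2 [12,18) fires=1
i=6 t=19 v=8: → [19,25),[18,24),[17,23),[16,22),[15,21),[14,20); WM=18
i=7 t=1 v=4: DROP (t<18-3); WM=18
i=8 t=20 v=3: → [20,26),[19,25),[18,24),[17,23),[16,22),[15,21); WM=19; [13,19) fires=1
i=9 t=24 v=4: → [24,30),[23,29),[22,28),[21,27),[20,26),[19,25); WM=23; [14,20) fires=2 [15,21) fires=3 [16,22) fires=3 [17,23) fires=3
i=10 t=26 v=6: → [26,32),[25,31),[24,30),[23,29),[22,28),[21,27); WM=25; [18,24) fires=3 [19,25) fires=4
i=11 t=23 v=1: → [23,29),[22,28),[21,27),[20,26),[19,25),[18,24); WM=25
i=12 t=28 v=8: → [28,34),[27,33),[26,32),[25,31),[24,30),[23,29); WM=27; [20,26) fires=3 [21,27) fires=3
i=13 t=26 v=5: → [26,32),[25,31),[24,30),[23,29),[22,28),[21,27); WM=27
i=14 t=28 v=9: → [28,34),[27,33),[26,32),[25,31),[24,30),[23,29); WM=27
i=15 t=31 v=8: → [31,37),[30,36),[29,35),[28,34),[27,33),[26,32); WM=30; [22,28) fires=4 [23,29) fires=6 [24,30) fires=5

3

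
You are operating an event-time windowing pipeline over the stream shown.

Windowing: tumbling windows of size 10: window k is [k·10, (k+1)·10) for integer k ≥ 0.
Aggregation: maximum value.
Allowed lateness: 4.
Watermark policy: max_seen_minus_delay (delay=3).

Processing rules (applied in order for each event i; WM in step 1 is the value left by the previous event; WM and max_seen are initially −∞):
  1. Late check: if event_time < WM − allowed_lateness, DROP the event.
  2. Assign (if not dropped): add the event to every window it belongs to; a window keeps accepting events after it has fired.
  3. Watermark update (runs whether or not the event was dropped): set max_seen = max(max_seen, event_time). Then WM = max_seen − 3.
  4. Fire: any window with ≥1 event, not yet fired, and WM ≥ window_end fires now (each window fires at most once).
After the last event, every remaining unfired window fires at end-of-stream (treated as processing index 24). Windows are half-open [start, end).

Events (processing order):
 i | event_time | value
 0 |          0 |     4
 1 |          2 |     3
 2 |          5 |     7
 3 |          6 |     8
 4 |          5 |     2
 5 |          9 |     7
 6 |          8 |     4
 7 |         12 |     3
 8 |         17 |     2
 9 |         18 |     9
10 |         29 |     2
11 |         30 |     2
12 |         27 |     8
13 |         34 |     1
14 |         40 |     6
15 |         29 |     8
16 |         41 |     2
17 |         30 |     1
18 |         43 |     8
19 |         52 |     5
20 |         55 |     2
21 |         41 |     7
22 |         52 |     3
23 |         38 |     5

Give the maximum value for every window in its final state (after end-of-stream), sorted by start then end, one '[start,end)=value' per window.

[0,10)=8 [10,20)=9 [20,30)=8 [30,40)=2 [40,50)=8 [50,60)=5

i=0 t=0 v=4: → [0,10); WM=-3
i=1 t=2 v=3: → [0,10); WM=-1
i=2 t=5 v=7: → [0,10); WM=2
i=3 t=6 v=8: → [0,10); WM=3
i=4 t=5 v=2: → [0,10); WM=3
i=5 t=9 v=7: → [0,10); WM=6
i=6 t=8 v=4: → [0,10); WM=6
i=7 t=12 v=3: → [10,20); WM=9
i=8 t=17 v=2: → [10,20); WM=14; [0,10) fires=8
i=9 t=18 v=9: → [10,20); WM=15
i=10 t=29 v=2: → [20,30); WM=26; [10,20) fires=9
i=11 t=30 v=2: → [30,40); WM=27
i=12 t=27 v=8: → [20,30); WM=27
i=13 t=34 v=1: → [30,40); WM=31; [20,30) fires=8
i=14 t=40 v=6: → [40,50); WM=37
i=15 t=29 v=8: DROP (t<37-4); WM=37
i=16 t=41 v=2: → [40,50); WM=38
i=17 t=30 v=1: DROP (t<38-4); WM=38
i=18 t=43 v=8: → [40,50); WM=40; [30,40) fires=2
i=19 t=52 v=5: → [50,60); WM=49
i=20 t=55 v=2: → [50,60); WM=52; [40,50) fires=8
i=21 t=41 v=7: DROP (t<52-4); WM=52
i=22 t=52 v=3: → [50,60); WM=52
i=23 t=38 v=5: DROP (t<52-4); WM=52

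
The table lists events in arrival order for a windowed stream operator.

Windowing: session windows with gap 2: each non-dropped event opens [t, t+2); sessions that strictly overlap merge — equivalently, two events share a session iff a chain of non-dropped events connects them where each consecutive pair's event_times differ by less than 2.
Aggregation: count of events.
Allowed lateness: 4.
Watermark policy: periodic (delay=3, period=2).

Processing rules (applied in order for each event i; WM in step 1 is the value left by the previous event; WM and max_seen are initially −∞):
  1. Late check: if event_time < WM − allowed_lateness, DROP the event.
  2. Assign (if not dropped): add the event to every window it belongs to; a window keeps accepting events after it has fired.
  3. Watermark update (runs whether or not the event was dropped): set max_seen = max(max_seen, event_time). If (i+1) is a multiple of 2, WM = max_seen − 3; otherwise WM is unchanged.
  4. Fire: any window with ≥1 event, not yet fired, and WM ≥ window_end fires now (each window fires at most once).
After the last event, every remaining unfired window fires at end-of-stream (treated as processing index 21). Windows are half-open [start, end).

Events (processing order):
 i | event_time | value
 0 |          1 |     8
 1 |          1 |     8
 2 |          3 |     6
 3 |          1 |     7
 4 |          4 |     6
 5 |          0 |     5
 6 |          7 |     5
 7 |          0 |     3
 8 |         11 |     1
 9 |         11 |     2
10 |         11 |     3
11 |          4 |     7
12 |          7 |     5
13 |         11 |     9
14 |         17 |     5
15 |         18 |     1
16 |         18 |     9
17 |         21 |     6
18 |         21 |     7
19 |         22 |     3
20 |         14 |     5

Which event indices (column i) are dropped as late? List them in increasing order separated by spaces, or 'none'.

20

i=0 t=1 v=8: → [1,3); WM=−∞
i=1 t=1 v=8: → [1,3); WM=-2
i=2 t=3 v=6: → [3,5); WM=-2
i=3 t=1 v=7: → [1,3); WM=0
i=4 t=4 v=6: → [3,6); WM=0
i=5 t=0 v=5: → [0,3); WM=1
i=6 t=7 v=5: → [7,9); WM=1
i=7 t=0 v=3: → [0,3); WM=4
i=8 t=11 v=1: → [11,13); WM=4
i=9 t=11 v=2: → [11,13); WM=8
i=10 t=11 v=3: → [11,13); WM=8
i=11 t=4 v=7: → [3,6); WM=8
i=12 t=7 v=5: → [7,9); WM=8
i=13 t=11 v=9: → [11,13); WM=8
i=14 t=17 v=5: → [17,19); WM=8
i=15 t=18 v=1: → [17,20); WM=15
i=16 t=18 v=9: → [17,20); WM=15
i=17 t=21 v=6: → [21,23); WM=18
i=18 t=21 v=7: → [21,23); WM=18
i=19 t=22 v=3: → [21,24); WM=19
i=20 t=14 v=5: DROP (t<19-4); WM=19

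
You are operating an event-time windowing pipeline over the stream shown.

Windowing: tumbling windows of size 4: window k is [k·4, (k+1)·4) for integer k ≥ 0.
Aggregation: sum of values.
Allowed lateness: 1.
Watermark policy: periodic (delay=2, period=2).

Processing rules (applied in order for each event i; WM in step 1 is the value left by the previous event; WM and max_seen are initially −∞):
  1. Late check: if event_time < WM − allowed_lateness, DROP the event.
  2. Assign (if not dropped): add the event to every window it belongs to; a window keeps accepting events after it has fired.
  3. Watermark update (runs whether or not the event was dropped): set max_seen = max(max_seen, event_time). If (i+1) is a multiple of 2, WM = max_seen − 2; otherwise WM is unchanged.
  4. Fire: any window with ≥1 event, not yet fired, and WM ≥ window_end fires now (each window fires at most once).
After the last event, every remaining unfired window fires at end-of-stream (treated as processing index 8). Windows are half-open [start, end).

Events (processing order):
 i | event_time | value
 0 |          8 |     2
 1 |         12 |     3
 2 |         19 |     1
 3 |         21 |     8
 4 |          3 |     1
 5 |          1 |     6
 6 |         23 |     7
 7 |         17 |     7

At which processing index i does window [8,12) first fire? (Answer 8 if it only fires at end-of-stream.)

i=0 t=8 v=2: → [8,12); WM=−∞
i=1 t=12 v=3: → [12,16); WM=10
i=2 t=19 v=1: → [16,20); WM=10
i=3 t=21 v=8: → [20,24); WM=19; [8,12) fires=2 [12,16) fires=3
i=4 t=3 v=1: DROP (t<19-1); WM=19
i=5 t=1 v=6: DROP (t<19-1); WM=19
i=6 t=23 v=7: → [20,24); WM=19
i=7 t=17 v=7: DROP (t<19-1); WM=21; [16,20) fires=1

3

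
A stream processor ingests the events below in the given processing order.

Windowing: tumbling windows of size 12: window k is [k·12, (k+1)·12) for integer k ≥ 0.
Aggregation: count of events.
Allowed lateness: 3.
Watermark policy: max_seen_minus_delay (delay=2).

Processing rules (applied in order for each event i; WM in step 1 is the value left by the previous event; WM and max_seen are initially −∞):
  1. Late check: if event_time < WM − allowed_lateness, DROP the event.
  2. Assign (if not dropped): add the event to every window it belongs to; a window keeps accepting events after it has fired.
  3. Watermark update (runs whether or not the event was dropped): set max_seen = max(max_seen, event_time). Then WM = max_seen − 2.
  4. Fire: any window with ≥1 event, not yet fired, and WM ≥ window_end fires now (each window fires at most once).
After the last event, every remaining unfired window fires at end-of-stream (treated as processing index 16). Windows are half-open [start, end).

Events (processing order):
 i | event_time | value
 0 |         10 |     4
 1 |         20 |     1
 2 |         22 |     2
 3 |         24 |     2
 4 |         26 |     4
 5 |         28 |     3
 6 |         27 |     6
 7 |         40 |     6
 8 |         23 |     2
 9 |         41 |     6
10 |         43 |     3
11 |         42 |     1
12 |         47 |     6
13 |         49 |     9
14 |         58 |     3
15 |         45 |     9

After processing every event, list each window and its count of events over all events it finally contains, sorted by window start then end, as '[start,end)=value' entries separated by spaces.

i=0 t=10 v=4: → [0,12); WM=8
i=1 t=20 v=1: → [12,24); WM=18; [0,12) fires=1
i=2 t=22 v=2: → [12,24); WM=20
i=3 t=24 v=2: → [24,36); WM=22
i=4 t=26 v=4: → [24,36); WM=24; [12,24) fires=2
i=5 t=28 v=3: → [24,36); WM=26
i=6 t=27 v=6: → [24,36); WM=26
i=7 t=40 v=6: → [36,48); WM=38; [24,36) fires=4
i=8 t=23 v=2: DROP (t<38-3); WM=38
i=9 t=41 v=6: → [36,48); WM=39
i=10 t=43 v=3: → [36,48); WM=41
i=11 t=42 v=1: → [36,48); WM=41
i=12 t=47 v=6: → [36,48); WM=45
i=13 t=49 v=9: → [48,60); WM=47
i=14 t=58 v=3: → [48,60); WM=56; [36,48) fires=5
i=15 t=45 v=9: DROP (t<56-3); WM=56

[0,12)=1 [12,24)=2 [24,36)=4 [36,48)=5 [48,60)=2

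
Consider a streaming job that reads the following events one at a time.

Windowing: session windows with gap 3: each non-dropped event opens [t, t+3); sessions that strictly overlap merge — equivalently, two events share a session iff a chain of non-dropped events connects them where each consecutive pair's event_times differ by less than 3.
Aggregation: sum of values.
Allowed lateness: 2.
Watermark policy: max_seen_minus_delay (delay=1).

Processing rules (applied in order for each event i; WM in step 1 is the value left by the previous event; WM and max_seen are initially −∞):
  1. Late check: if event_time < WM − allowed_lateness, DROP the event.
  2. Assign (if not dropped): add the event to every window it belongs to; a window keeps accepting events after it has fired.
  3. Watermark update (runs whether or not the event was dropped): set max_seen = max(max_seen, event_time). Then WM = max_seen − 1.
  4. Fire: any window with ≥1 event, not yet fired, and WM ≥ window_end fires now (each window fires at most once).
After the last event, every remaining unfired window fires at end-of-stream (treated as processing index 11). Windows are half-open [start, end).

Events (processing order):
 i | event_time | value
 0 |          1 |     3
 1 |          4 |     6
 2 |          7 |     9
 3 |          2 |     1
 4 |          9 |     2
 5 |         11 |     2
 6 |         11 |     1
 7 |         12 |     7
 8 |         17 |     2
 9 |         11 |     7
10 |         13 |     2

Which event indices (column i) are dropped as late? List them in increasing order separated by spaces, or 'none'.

i=0 t=1 v=3: → [1,4); WM=0
i=1 t=4 v=6: → [4,7); WM=3
i=2 t=7 v=9: → [7,10); WM=6
i=3 t=2 v=1: DROP (t<6-2); WM=6
i=4 t=9 v=2: → [7,12); WM=8
i=5 t=11 v=2: → [7,14); WM=10
i=6 t=11 v=1: → [7,14); WM=10
i=7 t=12 v=7: → [7,15); WM=11
i=8 t=17 v=2: → [17,20); WM=16
i=9 t=11 v=7: DROP (t<16-2); WM=16
i=10 t=13 v=2: DROP (t<16-2); WM=16

3 9 10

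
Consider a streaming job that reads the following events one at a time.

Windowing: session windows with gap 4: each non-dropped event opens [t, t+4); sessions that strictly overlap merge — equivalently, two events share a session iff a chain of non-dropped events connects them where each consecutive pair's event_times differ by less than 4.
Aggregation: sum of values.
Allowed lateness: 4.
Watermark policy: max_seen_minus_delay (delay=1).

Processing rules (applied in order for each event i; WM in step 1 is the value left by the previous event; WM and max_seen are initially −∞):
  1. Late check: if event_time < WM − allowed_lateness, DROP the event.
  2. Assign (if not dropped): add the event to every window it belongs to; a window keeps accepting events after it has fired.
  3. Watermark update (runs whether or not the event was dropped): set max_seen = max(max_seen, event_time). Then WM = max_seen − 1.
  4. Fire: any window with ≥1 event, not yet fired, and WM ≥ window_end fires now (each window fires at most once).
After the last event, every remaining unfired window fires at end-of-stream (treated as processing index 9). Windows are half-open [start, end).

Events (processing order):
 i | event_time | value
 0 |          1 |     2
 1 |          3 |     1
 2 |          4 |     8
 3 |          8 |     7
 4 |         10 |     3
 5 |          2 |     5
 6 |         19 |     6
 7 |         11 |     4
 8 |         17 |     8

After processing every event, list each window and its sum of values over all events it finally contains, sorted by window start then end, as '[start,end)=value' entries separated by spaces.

[1,8)=11 [8,14)=10 [17,23)=14

i=0 t=1 v=2: → [1,5); WM=0
i=1 t=3 v=1: → [1,7); WM=2
i=2 t=4 v=8: → [1,8); WM=3
i=3 t=8 v=7: → [8,12); WM=7
i=4 t=10 v=3: → [8,14); WM=9
i=5 t=2 v=5: DROP (t<9-4); WM=9
i=6 t=19 v=6: → [19,23); WM=18
i=7 t=11 v=4: DROP (t<18-4); WM=18
i=8 t=17 v=8: → [17,23); WM=18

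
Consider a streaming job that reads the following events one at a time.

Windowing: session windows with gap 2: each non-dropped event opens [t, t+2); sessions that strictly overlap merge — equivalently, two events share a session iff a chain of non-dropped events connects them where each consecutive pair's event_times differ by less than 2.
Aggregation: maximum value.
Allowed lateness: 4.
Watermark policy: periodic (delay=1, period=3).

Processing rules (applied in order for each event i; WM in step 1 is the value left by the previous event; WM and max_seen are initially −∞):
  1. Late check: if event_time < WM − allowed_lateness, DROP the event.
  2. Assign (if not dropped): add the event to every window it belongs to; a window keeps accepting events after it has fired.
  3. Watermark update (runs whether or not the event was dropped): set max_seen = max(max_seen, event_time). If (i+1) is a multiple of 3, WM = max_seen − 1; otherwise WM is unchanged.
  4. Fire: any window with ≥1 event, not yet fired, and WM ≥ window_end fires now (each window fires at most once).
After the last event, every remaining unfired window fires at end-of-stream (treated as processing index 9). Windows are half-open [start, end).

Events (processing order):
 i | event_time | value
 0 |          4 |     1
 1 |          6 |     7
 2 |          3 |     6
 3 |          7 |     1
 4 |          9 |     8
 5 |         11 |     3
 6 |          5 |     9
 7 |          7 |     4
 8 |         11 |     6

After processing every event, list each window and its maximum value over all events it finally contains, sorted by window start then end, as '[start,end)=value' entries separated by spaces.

i=0 t=4 v=1: → [4,6); WM=−∞
i=1 t=6 v=7: → [6,8); WM=−∞
i=2 t=3 v=6: → [3,6); WM=5
i=3 t=7 v=1: → [6,9); WM=5
i=4 t=9 v=8: → [9,11); WM=5
i=5 t=11 v=3: → [11,13); WM=10
i=6 t=5 v=9: DROP (t<10-4); WM=10
i=7 t=7 v=4: → [6,9); WM=10
i=8 t=11 v=6: → [11,13); WM=10

[3,6)=6 [6,9)=7 [9,11)=8 [11,13)=6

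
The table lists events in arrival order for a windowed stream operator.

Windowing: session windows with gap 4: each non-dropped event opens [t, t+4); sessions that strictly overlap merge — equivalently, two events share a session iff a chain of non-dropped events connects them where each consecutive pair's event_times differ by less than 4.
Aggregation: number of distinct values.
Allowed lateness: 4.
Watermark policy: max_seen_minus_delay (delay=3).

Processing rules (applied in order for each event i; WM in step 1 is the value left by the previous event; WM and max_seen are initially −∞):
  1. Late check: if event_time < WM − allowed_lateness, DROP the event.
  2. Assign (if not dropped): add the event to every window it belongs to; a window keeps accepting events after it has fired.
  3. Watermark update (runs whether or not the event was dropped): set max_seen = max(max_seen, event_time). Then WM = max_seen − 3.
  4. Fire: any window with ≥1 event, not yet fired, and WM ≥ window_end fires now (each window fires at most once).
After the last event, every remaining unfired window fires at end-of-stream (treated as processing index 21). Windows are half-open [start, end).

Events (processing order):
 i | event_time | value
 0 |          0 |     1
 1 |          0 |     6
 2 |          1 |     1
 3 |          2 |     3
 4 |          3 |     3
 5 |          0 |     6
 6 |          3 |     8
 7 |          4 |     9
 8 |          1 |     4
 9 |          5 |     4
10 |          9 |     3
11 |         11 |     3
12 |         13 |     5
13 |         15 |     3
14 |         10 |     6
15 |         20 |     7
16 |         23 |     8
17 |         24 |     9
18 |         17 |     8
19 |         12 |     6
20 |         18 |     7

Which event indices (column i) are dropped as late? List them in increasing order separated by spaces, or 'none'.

19

i=0 t=0 v=1: → [0,4); WM=-3
i=1 t=0 v=6: → [0,4); WM=-3
i=2 t=1 v=1: → [0,5); WM=-2
i=3 t=2 v=3: → [0,6); WM=-1
i=4 t=3 v=3: → [0,7); WM=0
i=5 t=0 v=6: → [0,7); WM=0
i=6 t=3 v=8: → [0,7); WM=0
i=7 t=4 v=9: → [0,8); WM=1
i=8 t=1 v=4: → [0,8); WM=1
i=9 t=5 v=4: → [0,9); WM=2
i=10 t=9 v=3: → [9,13); WM=6
i=11 t=11 v=3: → [9,15); WM=8
i=12 t=13 v=5: → [9,17); WM=10
i=13 t=15 v=3: → [9,19); WM=12
i=14 t=10 v=6: → [9,19); WM=12
i=15 t=20 v=7: → [20,24); WM=17
i=16 t=23 v=8: → [20,27); WM=20
i=17 t=24 v=9: → [20,28); WM=21
i=18 t=17 v=8: → [9,28); WM=21
i=19 t=12 v=6: DROP (t<21-4); WM=21
i=20 t=18 v=7: → [9,28); WM=21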